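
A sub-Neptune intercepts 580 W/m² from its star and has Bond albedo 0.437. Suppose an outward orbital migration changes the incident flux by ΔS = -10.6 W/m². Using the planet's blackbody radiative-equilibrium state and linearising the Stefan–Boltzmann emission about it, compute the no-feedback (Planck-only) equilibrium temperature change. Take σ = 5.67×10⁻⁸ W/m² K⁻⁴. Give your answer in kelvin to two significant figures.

-0.89 kelvin

The baseline emission temperature is T_e = 194.8 K.
Only a fraction (1−α) is absorbed and it's spread over 4πR², so ΔF = (1−α)ΔS/4 = -1.492 W/m².
Linearising σT⁴ gives d(σT⁴)/dT = 4σT_e³ = 1.676 W/m² per K.
ΔT₀ = ΔF/λ_P = -1.492/1.676 = -0.890 K.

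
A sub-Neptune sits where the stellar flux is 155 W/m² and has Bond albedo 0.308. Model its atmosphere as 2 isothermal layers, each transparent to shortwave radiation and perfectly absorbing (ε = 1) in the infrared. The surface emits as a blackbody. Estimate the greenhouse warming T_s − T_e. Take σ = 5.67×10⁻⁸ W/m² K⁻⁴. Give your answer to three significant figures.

46.6 kelvin

OLR = S(1−α)/4 = 26.81 W/m²; the top layer radiates at T_e = 147.5 K.
Surface: T_s = (3)^¼·T_e = 194.1 K.
So the greenhouse effect raises the surface by 194.1 − 147.5 = 46.61 K.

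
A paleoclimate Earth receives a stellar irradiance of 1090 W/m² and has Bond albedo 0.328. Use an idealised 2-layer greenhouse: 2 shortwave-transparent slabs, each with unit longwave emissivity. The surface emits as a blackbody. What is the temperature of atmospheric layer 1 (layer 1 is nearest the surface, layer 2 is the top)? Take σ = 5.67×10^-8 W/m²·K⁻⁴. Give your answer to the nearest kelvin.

283 K

The effective emission temperature is T_e = [S(1−α)/(4σ)]^¼ = 238.4 K.
Each opaque layer satisfies 2T_j⁴ = T_{j−1}⁴ + T_{j+1}⁴, giving T_k⁴ = (N+1−k)T_e⁴.
T_1 = (2)^(1/4)·238.4 = 283.5 K.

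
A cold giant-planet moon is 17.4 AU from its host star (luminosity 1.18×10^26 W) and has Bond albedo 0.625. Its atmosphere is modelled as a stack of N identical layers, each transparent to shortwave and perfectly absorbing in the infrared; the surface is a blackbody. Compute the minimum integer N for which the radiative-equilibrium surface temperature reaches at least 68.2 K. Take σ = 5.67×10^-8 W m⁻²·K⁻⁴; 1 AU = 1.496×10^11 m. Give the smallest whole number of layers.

9

Orbital distance: d = 17.4 AU = 2.603×10^12 m.
Spreading L over a sphere of radius d: S = 1.18×10^26/(4π·2.60×10^12²) = 1.386 W m⁻².
The effective emission temperature is T_e = [S(1−α)/(4σ)]^¼ = 38.91 K.
Since T_s⁴ = (N+1)T_e⁴, we need N ≥ (T_s/T_e)⁴ − 1 = 8.441.
So N ≥ 8.441; the smallest integer is N = 9.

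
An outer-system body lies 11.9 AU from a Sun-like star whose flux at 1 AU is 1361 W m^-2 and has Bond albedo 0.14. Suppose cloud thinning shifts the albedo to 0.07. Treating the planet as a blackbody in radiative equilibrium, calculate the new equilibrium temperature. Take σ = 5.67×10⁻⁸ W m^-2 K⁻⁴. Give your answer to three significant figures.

79.2 K

Flux at the orbit: S = 1361/(11.9)² = 9.611 W m^-2.
With the new albedo, S(1−α₂)/4 = 2.235 W m^-2, so T₂ = 79.23 K.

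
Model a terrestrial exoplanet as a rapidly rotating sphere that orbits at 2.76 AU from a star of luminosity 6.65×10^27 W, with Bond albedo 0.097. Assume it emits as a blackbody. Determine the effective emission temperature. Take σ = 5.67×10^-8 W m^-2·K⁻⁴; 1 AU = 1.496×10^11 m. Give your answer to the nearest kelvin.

333 kelvin

d = 2.76 × 1.496×10^11 m = 4.129×10^11 m.
S = L/(4πd²) = 3104 W m^-2.
Averaging over the sphere, the absorbed flux is S(1−α)/4 = 700.7 W m^-2.
In equilibrium σT⁴ equals this, so T = 333.4 K.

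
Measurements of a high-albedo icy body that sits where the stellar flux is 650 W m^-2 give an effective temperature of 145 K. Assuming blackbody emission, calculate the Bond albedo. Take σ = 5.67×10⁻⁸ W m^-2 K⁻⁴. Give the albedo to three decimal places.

0.846

From σT⁴ = S(1−α)/4 we invert for α: 1−α = 4σT⁴/S.
σT⁴ = 25.06 W m^-2, so 4σT⁴ = 100.3 W m^-2.
1−α = 100.3/650.0 = 0.1542, so α = 0.8458.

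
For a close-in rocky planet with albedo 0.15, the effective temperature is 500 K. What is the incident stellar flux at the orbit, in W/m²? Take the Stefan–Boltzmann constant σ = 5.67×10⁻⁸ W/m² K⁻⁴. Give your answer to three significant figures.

From S(1−α)/4 = σT⁴: S = 4σT⁴/(1−α).
The emitted flux is σT⁴ = 3544 W/m².
S = 4·3544/0.85 = 16680 W/m².

16700 W/m²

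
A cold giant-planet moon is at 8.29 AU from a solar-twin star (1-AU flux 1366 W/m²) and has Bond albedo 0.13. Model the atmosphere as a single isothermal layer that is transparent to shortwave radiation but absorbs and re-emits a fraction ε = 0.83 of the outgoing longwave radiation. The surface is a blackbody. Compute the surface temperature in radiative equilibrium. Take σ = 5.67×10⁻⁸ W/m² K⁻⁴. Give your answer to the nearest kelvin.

Flux at the orbit: S = 1366/(8.29)² = 19.88 W/m².
Effective emission temperature (TOA balance): σT_e⁴ = S(1−α)/4 = 4.323 W/m² → T_e = 93.44 K.
The surface balance (absorbed SW + ε·downward IR = σT_s⁴) with T_a⁴ = T_s⁴/2 reduces to T_s = T_e·[2/(2−ε)]^¼ = 106.8 K.

107 K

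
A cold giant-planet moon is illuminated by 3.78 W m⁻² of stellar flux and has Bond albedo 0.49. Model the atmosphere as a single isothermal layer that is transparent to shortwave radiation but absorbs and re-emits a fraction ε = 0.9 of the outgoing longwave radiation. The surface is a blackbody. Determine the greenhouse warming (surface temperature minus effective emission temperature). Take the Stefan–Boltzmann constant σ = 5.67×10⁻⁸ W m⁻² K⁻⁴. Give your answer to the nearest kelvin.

At the top of the atmosphere, σT_e⁴ = S(1−α)/4 = 0.4819 W m⁻², giving T_e = 54.00 K.
For a single slab of emissivity ε, T_s⁴ = 2T_e⁴/(2−ε); thus T_s = 54.00·(1.818)^(1/4) = 62.70 K.
T_s − T_e = 62.70 − 54.00 = 8.704 K.

9 kelvin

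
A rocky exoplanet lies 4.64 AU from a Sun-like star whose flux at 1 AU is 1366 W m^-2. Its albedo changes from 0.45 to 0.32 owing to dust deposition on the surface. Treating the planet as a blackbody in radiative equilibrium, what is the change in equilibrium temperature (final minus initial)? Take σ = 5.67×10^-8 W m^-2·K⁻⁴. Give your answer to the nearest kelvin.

By the inverse-square law, S = 1366/4.64² = 63.45 W m^-2.
With α = 0.45, T₁ = 111.4 K.
With α = 0.32, T₂ = 117.4 K.
Change: 117.4 − 111.4 = 6.067 K.

6 kelvin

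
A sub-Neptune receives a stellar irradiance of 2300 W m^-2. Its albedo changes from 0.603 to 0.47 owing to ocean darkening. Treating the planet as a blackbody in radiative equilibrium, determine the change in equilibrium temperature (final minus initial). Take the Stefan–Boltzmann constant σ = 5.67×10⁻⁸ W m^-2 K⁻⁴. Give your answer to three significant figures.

With α = 0.603, T₁ = 251.9 K.
With α = 0.47, T₂ = 270.8 K.
ΔT = T₂ − T₁ = 18.87 K.

18.9 kelvin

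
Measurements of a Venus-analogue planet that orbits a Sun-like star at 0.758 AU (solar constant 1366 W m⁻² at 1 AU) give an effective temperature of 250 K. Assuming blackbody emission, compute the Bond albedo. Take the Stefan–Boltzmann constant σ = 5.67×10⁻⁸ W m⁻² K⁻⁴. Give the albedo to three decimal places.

0.627

By the inverse-square law, S = 1366/0.758² = 2377 W m⁻².
From σT⁴ = S(1−α)/4 we invert for α: 1−α = 4σT⁴/S.
σT⁴ = 221.5 W m⁻², so 4σT⁴ = 885.9 W m⁻².
Hence α = 1 − 885.9/2377 = 0.6274.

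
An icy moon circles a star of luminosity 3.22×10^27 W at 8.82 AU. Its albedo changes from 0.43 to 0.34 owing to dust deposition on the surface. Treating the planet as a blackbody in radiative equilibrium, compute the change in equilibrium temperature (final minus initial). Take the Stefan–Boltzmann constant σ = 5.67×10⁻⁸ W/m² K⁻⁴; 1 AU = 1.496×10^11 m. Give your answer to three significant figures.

Orbital distance: d = 8.82 AU = 1.319×10^12 m.
Flux at the orbit: S = L/(4πd²) = 3.22×10^27/(4π·(1.32×10^12)²) = 147.2 W/m².
Before: T₁ = [147.2·0.57/(4σ)]^(1/4) = 138.7 K.
With α = 0.34, T₂ = 143.9 K.
Change: 143.9 − 138.7 = 5.177 K.

5.18 K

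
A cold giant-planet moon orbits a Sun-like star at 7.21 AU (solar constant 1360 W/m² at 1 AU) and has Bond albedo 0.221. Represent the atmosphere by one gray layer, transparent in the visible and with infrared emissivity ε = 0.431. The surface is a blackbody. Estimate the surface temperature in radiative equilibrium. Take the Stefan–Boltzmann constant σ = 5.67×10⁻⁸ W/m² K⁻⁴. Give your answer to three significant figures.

By the inverse-square law, S = 1360/7.21² = 26.16 W/m².
Effective emission temperature (TOA balance): σT_e⁴ = S(1−α)/4 = 5.095 W/m² → T_e = 97.36 K.
The surface balance (absorbed SW + ε·downward IR = σT_s⁴) with T_a⁴ = T_s⁴/2 reduces to T_s = T_e·[2/(2−ε)]^¼ = 103.5 K.

103 K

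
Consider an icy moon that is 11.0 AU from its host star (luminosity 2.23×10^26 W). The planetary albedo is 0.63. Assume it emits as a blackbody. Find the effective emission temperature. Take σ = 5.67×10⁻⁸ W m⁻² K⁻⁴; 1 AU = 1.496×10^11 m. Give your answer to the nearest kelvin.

57 kelvin

Orbital distance: d = 11.0 AU = 1.646×10^12 m.
Spreading L over a sphere of radius d: S = 2.23×10^26/(4π·1.65×10^12²) = 6.553 W m⁻².
Averaging over the sphere, the absorbed flux is S(1−α)/4 = 0.6062 W m⁻².
Balancing against σT⁴: T = (0.6062/5.67×10⁻⁸)^(1/4) = 57.18 K.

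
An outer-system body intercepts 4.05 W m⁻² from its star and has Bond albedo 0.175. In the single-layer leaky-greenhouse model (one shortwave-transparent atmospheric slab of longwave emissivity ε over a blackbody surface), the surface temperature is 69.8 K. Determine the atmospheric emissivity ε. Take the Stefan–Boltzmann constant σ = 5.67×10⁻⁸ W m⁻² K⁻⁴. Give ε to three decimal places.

Effective temperature: T_e = [S(1−α)/(4σ)]^(1/4) = 61.95 K.
Inverting T_s⁴ = 2T_e⁴/(2−ε): (T_e/T_s)⁴ = 0.6206, so ε = 2(1 − 0.6206) = 0.7587.

0.759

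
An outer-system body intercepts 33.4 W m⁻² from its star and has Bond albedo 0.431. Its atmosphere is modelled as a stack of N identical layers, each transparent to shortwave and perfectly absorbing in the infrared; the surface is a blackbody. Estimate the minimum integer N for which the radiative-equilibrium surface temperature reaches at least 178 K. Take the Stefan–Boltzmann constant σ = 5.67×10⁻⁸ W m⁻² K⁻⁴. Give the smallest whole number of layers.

11

The effective emission temperature is T_e = [S(1−α)/(4σ)]^¼ = 95.68 K.
Since T_s⁴ = (N+1)T_e⁴, we need N ≥ (T_s/T_e)⁴ − 1 = 10.980.
Rounding up, N = 11.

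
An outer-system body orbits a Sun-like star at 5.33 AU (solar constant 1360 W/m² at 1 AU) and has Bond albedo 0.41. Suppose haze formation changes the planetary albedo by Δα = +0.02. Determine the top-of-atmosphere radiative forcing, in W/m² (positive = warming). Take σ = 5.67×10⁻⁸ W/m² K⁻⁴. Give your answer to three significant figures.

-0.239 W/m²

By the inverse-square law, S = 1360/5.33² = 47.87 W/m².
ΔF = −(S/4)Δα = −(47.87/4)×(+0.02) = -0.2394 W/m².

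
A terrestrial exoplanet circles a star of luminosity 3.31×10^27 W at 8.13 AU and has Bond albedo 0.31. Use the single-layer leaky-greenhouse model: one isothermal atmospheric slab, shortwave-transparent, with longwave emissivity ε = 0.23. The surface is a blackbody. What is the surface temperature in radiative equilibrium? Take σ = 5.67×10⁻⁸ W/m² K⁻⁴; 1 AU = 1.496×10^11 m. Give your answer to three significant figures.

157 kelvin

d = 8.13 × 1.496×10^11 m = 1.216×10^12 m.
S = L/(4πd²) = 178.1 W/m².
Effective emission temperature (TOA balance): σT_e⁴ = S(1−α)/4 = 30.72 W/m² → T_e = 152.6 K.
The surface balance (absorbed SW + ε·downward IR = σT_s⁴) with T_a⁴ = T_s⁴/2 reduces to T_s = T_e·[2/(2−ε)]^¼ = 157.3 K.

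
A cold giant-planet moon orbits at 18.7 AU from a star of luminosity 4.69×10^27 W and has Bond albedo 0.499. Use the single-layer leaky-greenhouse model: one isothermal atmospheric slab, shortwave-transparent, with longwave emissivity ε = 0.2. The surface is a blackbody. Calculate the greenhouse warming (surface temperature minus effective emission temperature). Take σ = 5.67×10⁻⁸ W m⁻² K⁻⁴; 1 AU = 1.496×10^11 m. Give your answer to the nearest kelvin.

d = 18.7 × 1.496×10^11 m = 2.798×10^12 m.
Spreading L over a sphere of radius d: S = 4.69×10^27/(4π·2.80×10^12²) = 47.69 W m⁻².
Effective emission temperature (TOA balance): σT_e⁴ = S(1−α)/4 = 5.973 W m⁻² → T_e = 101.3 K.
Surface balance with a leaky layer gives σT_s⁴ = σT_e⁴·2/(2−ε), so T_s = T_e·[2/(2−0.2)]^(1/4) = 104.0 K.
T_s − T_e = 104.0 − 101.3 = 2.704 K.

3 K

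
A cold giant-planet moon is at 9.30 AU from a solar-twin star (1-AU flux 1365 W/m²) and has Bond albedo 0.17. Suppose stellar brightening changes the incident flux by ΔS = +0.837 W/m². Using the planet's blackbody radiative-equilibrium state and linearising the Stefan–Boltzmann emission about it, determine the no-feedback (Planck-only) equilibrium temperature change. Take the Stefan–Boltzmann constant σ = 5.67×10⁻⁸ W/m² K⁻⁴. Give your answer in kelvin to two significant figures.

1.2 K

By the inverse-square law, S = 1365/9.30² = 15.78 W/m².
Reference equilibrium: T_e = [S(1−α)/(4σ)]^(1/4) = 87.18 K.
TOA radiative forcing: ΔF = (1−α)ΔS/4 = 0.83·(+0.837)/4 = 0.1737 W/m².
The Planck feedback parameter is 4σT_e³ = 0.1503 W/m²/K.
Hence the no-feedback warming is ΔF/(4σT_e³) = 1.16 K.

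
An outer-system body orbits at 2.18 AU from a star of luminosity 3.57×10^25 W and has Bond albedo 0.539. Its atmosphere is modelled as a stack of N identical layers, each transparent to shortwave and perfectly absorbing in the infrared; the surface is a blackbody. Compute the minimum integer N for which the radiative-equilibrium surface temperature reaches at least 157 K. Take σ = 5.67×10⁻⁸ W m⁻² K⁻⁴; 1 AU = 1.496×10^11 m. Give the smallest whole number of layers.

Orbital distance: d = 2.18 AU = 3.261×10^11 m.
S = L/(4πd²) = 26.71 W m⁻².
OLR = S(1−α)/4 = 3.078 W m⁻²; the top layer radiates at T_e = 85.84 K.
T_s = (N+1)^(1/4)·T_e ≥ 157 K requires N+1 ≥ (T_s/T_e)⁴ = (157/85.84)⁴ = 11.191.
The minimum whole number is N = 11.

11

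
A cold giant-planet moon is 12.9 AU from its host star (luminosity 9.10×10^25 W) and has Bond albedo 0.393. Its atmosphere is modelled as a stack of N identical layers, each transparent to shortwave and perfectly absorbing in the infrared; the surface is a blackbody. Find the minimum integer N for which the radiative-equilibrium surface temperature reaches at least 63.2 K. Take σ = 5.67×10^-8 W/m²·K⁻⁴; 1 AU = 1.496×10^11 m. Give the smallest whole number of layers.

3

d = 12.9 × 1.496×10^11 m = 1.930×10^12 m.
S = L/(4πd²) = 1.944 W/m².
OLR = S(1−α)/4 = 0.2951 W/m²; the top layer radiates at T_e = 47.76 K.
Need (N+1)T_e⁴ ≥ T_s⁴, i.e. N+1 ≥ (63.2/47.76)⁴ = 3.066.
Rounding up, N = 3.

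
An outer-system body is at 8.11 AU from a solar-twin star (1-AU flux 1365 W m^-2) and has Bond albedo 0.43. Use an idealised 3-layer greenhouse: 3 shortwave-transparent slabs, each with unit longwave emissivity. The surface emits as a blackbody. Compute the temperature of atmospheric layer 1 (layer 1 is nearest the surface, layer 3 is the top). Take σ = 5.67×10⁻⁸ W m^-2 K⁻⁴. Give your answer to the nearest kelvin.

112 K

By the inverse-square law, S = 1365/8.11² = 20.75 W m^-2.
The effective emission temperature is T_e = [S(1−α)/(4σ)]^¼ = 84.98 K.
Each opaque layer satisfies 2T_j⁴ = T_{j−1}⁴ + T_{j+1}⁴, giving T_k⁴ = (N+1−k)T_e⁴.
T_1 = (3)^(1/4)·84.98 = 111.8 K.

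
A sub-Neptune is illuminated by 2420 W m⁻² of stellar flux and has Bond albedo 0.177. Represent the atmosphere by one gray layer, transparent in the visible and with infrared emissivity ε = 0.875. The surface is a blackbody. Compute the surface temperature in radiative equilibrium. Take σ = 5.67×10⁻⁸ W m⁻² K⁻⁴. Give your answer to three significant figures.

The planet radiates to space at T_e = [S(1−α)/(4σ)]^(1/4) = 306.1 K.
Surface balance with a leaky layer gives σT_s⁴ = σT_e⁴·2/(2−ε), so T_s = T_e·[2/(2−0.875)]^(1/4) = 353.5 K.

353 kelvin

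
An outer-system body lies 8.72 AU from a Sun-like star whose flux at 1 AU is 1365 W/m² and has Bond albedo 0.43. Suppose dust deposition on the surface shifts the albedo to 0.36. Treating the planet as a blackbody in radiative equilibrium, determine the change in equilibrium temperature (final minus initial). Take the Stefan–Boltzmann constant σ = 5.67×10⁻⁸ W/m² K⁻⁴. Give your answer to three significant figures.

Irradiance scales as 1/d², so S = 1365 W/m² × (1/8.72)² = 17.95 W/m².
Initial: T₁ = [S(1−0.43)/(4σ)]^(1/4) = 81.96 K.
After:  T₂ = [17.95·0.64/(4σ)]^(1/4) = 84.36 K.
Change: 84.36 − 81.96 = 2.408 K.

2.41 K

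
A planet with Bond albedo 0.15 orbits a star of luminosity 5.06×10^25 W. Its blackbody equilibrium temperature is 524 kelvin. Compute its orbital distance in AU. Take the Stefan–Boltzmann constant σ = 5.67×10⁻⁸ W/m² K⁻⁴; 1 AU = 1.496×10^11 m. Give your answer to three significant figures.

0.0946 AU

The flux needed for this T is 4σT⁴/(1−0.15) = 20120 W/m².
S = L/(4πd²) → d = √(L/4πS) = √(5.06×10^25/(4π·20120)) = 1.415×10^10 m = 0.09457 AU.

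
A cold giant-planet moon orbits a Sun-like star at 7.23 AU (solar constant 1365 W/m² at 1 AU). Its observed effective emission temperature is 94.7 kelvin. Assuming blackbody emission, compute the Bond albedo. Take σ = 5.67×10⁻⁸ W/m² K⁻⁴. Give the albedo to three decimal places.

0.301

Irradiance scales as 1/d², so S = 1365 W/m² × (1/7.23)² = 26.11 W/m².
From σT⁴ = S(1−α)/4 we invert for α: 1−α = 4σT⁴/S.
4σT⁴ = 4·5.67×10⁻⁸·(94.7)⁴ = 18.24 W/m².
1−α = 18.24/26.11 = 0.6985, so α = 0.3015.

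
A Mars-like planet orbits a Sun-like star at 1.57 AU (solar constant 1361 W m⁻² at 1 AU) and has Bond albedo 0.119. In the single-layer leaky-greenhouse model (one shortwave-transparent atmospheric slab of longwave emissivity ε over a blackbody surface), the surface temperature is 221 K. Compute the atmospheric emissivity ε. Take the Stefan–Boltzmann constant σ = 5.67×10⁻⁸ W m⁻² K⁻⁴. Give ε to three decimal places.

0.202

Irradiance scales as 1/d², so S = 1361 W m⁻² × (1/1.57)² = 552.2 W m⁻².
TOA balance gives T_e = 215.2 K.
Inverting T_s⁴ = 2T_e⁴/(2−ε): (T_e/T_s)⁴ = 0.8991, so ε = 2(1 − 0.8991) = 0.2017.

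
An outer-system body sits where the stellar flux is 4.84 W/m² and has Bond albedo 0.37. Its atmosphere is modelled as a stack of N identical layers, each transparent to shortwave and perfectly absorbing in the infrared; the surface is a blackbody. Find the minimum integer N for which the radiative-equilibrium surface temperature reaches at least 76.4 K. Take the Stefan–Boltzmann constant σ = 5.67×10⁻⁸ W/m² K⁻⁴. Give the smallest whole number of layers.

Top-of-atmosphere balance: σT_e⁴ = S(1−α)/4 = 0.7623 W/m² → T_e = 60.55 K.
T_s = (N+1)^(1/4)·T_e ≥ 76.4 K requires N+1 ≥ (T_s/T_e)⁴ = (76.4/60.55)⁴ = 2.534.
The minimum whole number is N = 2.

2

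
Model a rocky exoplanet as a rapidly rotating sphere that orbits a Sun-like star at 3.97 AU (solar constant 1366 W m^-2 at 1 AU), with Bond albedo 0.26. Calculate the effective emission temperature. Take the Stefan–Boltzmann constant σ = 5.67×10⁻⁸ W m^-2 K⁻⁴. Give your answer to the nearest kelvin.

130 kelvin

Flux at the orbit: S = 1366/(3.97)² = 86.67 W m^-2.
Absorbed flux (global mean): S(1−α)/4 = 86.67·0.74/4 = 16.03 W m^-2.
In equilibrium σT⁴ equals this, so T = 129.7 K.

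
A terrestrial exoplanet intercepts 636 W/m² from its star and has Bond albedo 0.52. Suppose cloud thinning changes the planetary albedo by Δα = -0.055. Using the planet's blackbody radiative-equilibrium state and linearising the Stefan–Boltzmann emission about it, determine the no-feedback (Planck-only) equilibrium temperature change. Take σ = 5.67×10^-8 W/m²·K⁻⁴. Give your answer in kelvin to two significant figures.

Reference equilibrium: T_e = [S(1−α)/(4σ)]^(1/4) = 191.5 K.
The change in absorbed flux is Δ[S(1−α)/4] = −SΔα/4 = 8.745 W/m².
Linearising σT⁴ gives d(σT⁴)/dT = 4σT_e³ = 1.594 W/m² per K.
So ΔT₀ = 8.745/1.594 = 5.49 K.

5.5 K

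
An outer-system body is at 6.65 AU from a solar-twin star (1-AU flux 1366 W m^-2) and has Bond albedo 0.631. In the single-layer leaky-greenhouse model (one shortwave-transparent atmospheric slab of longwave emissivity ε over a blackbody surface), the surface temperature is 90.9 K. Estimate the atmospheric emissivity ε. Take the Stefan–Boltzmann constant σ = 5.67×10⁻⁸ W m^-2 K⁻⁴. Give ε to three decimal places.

By the inverse-square law, S = 1366/6.65² = 30.89 W m^-2.
TOA balance gives T_e = 84.20 K.
T_s⁴ = T_e⁴·2/(2−ε) → ε = 2 − 2(T_e/T_s)⁴ = 2 − 2·(84.20/90.9)⁴ = 0.5278.

0.528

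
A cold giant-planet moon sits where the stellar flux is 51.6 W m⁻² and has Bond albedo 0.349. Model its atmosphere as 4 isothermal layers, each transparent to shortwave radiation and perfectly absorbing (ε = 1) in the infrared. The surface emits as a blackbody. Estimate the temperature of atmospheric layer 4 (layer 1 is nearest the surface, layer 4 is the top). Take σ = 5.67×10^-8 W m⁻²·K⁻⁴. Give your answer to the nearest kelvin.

Top-of-atmosphere balance: σT_e⁴ = S(1−α)/4 = 8.398 W m⁻² → T_e = 110.3 K.
In the N-layer model, layer k (counted from the surface) has T_k = (N+1−k)^(1/4)·T_e.
T_4 = (1)^(1/4)·110.3 = 110.3 K.

110 K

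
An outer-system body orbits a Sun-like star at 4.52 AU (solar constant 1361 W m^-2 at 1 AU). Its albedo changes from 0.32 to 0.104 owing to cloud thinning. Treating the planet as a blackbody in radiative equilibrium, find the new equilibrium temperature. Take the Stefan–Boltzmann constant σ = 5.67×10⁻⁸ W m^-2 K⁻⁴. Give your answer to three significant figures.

127 K

Irradiance scales as 1/d², so S = 1361 W m^-2 × (1/4.52)² = 66.62 W m^-2.
With the new albedo, S(1−α₂)/4 = 14.92 W m^-2, so T₂ = 127.4 K.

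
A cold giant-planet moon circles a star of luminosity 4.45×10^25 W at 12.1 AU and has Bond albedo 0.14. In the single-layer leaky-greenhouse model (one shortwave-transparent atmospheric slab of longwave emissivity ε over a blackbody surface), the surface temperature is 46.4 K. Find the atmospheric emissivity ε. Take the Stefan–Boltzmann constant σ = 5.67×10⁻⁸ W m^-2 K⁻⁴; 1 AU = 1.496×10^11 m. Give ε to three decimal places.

0.232

d = 12.1 × 1.496×10^11 m = 1.810×10^12 m.
S = L/(4πd²) = 1.081 W m^-2.
Effective temperature: T_e = [S(1−α)/(4σ)]^(1/4) = 44.99 K.
T_s⁴ = T_e⁴·2/(2−ε) → ε = 2 − 2(T_e/T_s)⁴ = 2 − 2·(44.99/46.4)⁴ = 0.2318.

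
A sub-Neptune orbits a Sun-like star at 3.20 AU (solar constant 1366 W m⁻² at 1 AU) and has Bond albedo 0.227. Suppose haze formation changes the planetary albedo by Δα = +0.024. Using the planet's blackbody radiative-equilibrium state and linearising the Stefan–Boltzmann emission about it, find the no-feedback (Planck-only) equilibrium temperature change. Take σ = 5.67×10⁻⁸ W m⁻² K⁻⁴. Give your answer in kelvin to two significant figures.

Flux at the orbit: S = 1366/(3.20)² = 133.4 W m⁻².
Reference equilibrium: T_e = [S(1−α)/(4σ)]^(1/4) = 146.0 K.
ΔF = −(S/4)Δα = −(133.4/4)×(+0.024) = -0.8004 W m⁻².
Linearising σT⁴ gives d(σT⁴)/dT = 4σT_e³ = 0.7062 W m⁻² per K.
ΔT₀ = ΔF/λ_P = -0.8004/0.7062 = -1.13 K.

-1.1 kelvin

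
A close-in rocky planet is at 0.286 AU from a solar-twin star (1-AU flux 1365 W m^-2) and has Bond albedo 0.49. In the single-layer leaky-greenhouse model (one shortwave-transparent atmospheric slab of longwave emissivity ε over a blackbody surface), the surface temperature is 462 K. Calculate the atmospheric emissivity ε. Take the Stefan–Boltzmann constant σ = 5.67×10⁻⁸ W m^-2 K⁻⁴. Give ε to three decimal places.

Irradiance scales as 1/d², so S = 1365 W m^-2 × (1/0.286)² = 16690 W m^-2.
First, T_e = [16690·(1−0.49)/(4σ)]^(1/4) = 440.1 K.
Since (2−ε)/2 = (T_e/T_s)⁴ = 0.8237, ε = 0.3526.

0.353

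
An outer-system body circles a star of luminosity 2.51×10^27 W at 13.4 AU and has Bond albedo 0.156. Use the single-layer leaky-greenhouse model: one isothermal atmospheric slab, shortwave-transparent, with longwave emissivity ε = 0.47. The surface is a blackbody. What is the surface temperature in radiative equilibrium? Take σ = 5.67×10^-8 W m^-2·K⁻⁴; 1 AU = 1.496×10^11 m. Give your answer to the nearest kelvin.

125 K

Orbital distance: d = 13.4 AU = 2.005×10^12 m.
Spreading L over a sphere of radius d: S = 2.51×10^27/(4π·2.00×10^12²) = 49.70 W m^-2.
Effective emission temperature (TOA balance): σT_e⁴ = S(1−α)/4 = 10.49 W m^-2 → T_e = 116.6 K.
Surface balance with a leaky layer gives σT_s⁴ = σT_e⁴·2/(2−ε), so T_s = T_e·[2/(2−0.47)]^(1/4) = 124.7 K.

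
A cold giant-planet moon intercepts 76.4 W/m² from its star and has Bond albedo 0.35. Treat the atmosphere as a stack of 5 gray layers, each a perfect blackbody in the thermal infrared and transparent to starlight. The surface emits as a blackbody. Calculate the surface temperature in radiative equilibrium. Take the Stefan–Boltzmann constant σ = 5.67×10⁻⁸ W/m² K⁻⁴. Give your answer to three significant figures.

Top-of-atmosphere balance: σT_e⁴ = S(1−α)/4 = 12.42 W/m² → T_e = 121.6 K.
Layer-by-layer balance gives σT_s⁴ = (N+1)σT_e⁴, so T_s = 6^¼·121.6 = 190.4 K.

190 K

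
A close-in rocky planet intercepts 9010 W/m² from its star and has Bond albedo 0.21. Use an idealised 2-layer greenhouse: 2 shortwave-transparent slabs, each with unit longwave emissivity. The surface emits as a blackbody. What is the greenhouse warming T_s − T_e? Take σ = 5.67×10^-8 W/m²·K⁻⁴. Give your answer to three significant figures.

OLR = S(1−α)/4 = 1779 W/m²; the top layer radiates at T_e = 420.9 K.
Surface: T_s = (3)^¼·T_e = 553.9 K.
So the greenhouse effect raises the surface by 553.9 − 420.9 = 133.0 K.

133 K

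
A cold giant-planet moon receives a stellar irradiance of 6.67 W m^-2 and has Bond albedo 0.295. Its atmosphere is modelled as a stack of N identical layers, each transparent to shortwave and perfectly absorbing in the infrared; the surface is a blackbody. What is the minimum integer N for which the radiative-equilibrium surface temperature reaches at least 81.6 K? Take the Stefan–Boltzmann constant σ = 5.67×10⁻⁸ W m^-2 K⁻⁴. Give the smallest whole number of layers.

Top-of-atmosphere balance: σT_e⁴ = S(1−α)/4 = 1.176 W m^-2 → T_e = 67.48 K.
T_s = (N+1)^(1/4)·T_e ≥ 81.6 K requires N+1 ≥ (T_s/T_e)⁴ = (81.6/67.48)⁴ = 2.138.
The minimum whole number is N = 2.

2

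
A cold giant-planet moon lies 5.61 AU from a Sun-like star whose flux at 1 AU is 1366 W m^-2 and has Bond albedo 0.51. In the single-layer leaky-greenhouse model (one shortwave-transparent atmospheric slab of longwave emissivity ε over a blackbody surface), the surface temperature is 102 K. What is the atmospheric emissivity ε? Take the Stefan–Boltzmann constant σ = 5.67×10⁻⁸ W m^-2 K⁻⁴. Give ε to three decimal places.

Irradiance scales as 1/d², so S = 1366 W m^-2 × (1/5.61)² = 43.40 W m^-2.
Effective temperature: T_e = [S(1−α)/(4σ)]^(1/4) = 98.41 K.
Since (2−ε)/2 = (T_e/T_s)⁴ = 0.8663, ε = 0.2674.

0.267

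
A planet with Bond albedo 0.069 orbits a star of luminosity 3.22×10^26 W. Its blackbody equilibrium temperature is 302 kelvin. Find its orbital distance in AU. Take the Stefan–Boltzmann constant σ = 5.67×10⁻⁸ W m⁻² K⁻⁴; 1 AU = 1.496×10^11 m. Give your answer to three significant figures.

Required flux: S = 4σT⁴/(1−α) = 2026 W m⁻².
S = L/(4πd²) → d = √(L/4πS) = √(3.22×10^26/(4π·2026)) = 1.125×10^11 m = 0.7517 AU.

0.752 AU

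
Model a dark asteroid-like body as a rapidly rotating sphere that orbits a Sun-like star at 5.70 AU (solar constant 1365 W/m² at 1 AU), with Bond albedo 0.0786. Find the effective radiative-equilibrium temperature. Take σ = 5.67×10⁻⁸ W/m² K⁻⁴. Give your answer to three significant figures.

114 K

Flux at the orbit: S = 1365/(5.70)² = 42.01 W/m².
Absorbed flux (global mean): S(1−α)/4 = 42.01·0.921/4 = 9.678 W/m².
In equilibrium σT⁴ equals this, so T = 114.3 K.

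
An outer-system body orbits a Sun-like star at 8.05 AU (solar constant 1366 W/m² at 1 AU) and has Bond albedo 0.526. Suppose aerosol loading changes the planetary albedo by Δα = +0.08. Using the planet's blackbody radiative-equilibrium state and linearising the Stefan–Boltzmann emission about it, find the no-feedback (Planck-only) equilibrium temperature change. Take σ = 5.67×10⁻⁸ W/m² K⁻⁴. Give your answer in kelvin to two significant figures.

By the inverse-square law, S = 1366/8.05² = 21.08 W/m².
The baseline emission temperature is T_e = 81.47 K.
ΔF = −(S/4)Δα = −(21.08/4)×(+0.08) = -0.4216 W/m².
The Planck feedback parameter is 4σT_e³ = 0.1226 W/m²/K.
Hence the no-feedback warming is ΔF/(4σT_e³) = -3.44 K.

-3.4 K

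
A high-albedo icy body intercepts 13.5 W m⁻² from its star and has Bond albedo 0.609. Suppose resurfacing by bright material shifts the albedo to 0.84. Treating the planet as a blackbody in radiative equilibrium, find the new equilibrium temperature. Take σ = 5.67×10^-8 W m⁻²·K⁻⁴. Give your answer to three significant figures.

With the new albedo, S(1−α₂)/4 = 0.5400 W m⁻², so T₂ = 55.55 K.

55.6 kelvin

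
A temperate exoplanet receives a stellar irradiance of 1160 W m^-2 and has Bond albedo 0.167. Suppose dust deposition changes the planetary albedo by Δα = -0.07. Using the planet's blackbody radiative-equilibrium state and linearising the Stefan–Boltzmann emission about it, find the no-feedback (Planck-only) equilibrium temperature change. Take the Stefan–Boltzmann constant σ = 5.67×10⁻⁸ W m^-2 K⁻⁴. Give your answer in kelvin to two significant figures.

The baseline emission temperature is T_e = 255.5 K.
ΔF = −(S/4)Δα = −(1160/4)×(-0.07) = 20.30 W m^-2.
Linearising σT⁴ gives d(σT⁴)/dT = 4σT_e³ = 3.782 W m^-2 per K.
So ΔT₀ = 20.30/3.782 = 5.37 K.

5.4 K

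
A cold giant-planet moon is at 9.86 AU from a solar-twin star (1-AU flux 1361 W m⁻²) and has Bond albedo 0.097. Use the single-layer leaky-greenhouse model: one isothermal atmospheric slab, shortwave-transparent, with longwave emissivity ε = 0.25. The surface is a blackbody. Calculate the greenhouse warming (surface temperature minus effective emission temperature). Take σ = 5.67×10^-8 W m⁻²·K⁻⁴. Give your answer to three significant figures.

Irradiance scales as 1/d², so S = 1361 W m⁻² × (1/9.86)² = 14.00 W m⁻².
The planet radiates to space at T_e = [S(1−α)/(4σ)]^(1/4) = 86.40 K.
Surface balance with a leaky layer gives σT_s⁴ = σT_e⁴·2/(2−ε), so T_s = T_e·[2/(2−0.25)]^(1/4) = 89.34 K.
T_s − T_e = 89.34 − 86.40 = 2.933 K.

2.93 K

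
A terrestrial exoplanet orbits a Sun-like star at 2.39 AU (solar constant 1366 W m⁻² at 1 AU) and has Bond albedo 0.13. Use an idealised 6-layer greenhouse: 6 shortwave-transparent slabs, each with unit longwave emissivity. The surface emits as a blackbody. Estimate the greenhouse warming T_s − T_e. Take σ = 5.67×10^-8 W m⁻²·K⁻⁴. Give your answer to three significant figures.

Irradiance scales as 1/d², so S = 1366 W m⁻² × (1/2.39)² = 239.1 W m⁻².
The effective emission temperature is T_e = [S(1−α)/(4σ)]^¼ = 174.0 K.
T_s = (N+1)^(1/4)·T_e = 283.1 K.
Warming: T_s − T_e = 109.0 K.

109 K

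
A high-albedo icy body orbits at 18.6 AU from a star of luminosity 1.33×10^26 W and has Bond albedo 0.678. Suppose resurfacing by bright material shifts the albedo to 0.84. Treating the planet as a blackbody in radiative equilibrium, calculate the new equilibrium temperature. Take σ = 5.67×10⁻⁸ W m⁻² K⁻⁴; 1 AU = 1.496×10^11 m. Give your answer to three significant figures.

31.3 K

Orbital distance: d = 18.6 AU = 2.783×10^12 m.
Flux at the orbit: S = L/(4πd²) = 1.33×10^26/(4π·(2.78×10^12)²) = 1.367 W m⁻².
With the new albedo, S(1−α₂)/4 = 0.05468 W m⁻², so T₂ = 31.34 K.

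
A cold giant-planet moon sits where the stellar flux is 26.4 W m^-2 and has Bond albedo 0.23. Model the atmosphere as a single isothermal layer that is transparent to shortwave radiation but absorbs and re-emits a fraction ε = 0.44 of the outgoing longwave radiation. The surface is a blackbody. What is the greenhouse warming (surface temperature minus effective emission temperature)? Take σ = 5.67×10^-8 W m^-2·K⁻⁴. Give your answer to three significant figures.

At the top of the atmosphere, σT_e⁴ = S(1−α)/4 = 5.082 W m^-2, giving T_e = 97.30 K.
For a single slab of emissivity ε, T_s⁴ = 2T_e⁴/(2−ε); thus T_s = 97.30·(1.282)^(1/4) = 103.5 K.
T_s − T_e = 103.5 − 97.30 = 6.235 K.

6.24 kelvin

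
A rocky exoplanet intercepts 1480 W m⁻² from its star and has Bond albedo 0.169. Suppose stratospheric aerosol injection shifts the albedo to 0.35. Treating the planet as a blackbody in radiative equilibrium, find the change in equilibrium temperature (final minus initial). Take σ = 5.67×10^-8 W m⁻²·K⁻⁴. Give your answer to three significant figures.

Before: T₁ = [1480·0.831/(4σ)]^(1/4) = 271.4 K.
Final:   T₂ = [S(1−0.35)/(4σ)]^(1/4) = 255.2 K.
ΔT = T₂ − T₁ = -16.16 K.

-16.2 K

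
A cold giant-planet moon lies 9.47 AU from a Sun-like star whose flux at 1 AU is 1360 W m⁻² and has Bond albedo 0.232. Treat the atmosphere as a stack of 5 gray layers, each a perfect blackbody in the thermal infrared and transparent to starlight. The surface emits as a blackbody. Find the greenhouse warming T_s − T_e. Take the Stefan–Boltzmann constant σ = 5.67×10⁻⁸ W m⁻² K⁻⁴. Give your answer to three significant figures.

47.8 K

Flux at the orbit: S = 1360/(9.47)² = 15.16 W m⁻².
The effective emission temperature is T_e = [S(1−α)/(4σ)]^¼ = 84.65 K.
T_s = (N+1)^(1/4)·T_e = 132.5 K.
Warming: T_s − T_e = 47.84 K.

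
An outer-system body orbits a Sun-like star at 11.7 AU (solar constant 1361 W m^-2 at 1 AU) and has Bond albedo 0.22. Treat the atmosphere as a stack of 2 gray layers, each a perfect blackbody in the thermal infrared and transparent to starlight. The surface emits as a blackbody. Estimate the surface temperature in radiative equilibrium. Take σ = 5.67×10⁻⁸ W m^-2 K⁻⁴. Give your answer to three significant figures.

101 K

By the inverse-square law, S = 1361/11.7² = 9.942 W m^-2.
OLR = S(1−α)/4 = 1.939 W m^-2; the top layer radiates at T_e = 76.47 K.
Layer-by-layer balance gives σT_s⁴ = (N+1)σT_e⁴, so T_s = 3^¼·76.47 = 100.6 K.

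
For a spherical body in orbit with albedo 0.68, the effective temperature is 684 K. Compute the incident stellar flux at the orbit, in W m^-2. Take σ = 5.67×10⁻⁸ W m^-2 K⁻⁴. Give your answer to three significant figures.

Invert the energy balance for S: S = 4σT⁴/(1−α).
σT⁴ = 5.67×10⁻⁸·(684)⁴ = 12410 W m^-2.
S = 4·12410/0.32 = 1.551×10^5 W m^-2.

1.55×10^5 W m^-2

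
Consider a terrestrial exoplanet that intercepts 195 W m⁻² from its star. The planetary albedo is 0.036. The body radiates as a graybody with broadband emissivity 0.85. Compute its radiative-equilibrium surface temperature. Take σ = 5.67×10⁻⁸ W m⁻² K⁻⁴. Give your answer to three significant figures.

177 K

Averaging over the sphere, the absorbed flux is S(1−α)/4 = 46.99 W m⁻².
Equating to εσT⁴ with ε = 0.85: T = (46.99/0.85σ)^(1/4) = 176.7 K.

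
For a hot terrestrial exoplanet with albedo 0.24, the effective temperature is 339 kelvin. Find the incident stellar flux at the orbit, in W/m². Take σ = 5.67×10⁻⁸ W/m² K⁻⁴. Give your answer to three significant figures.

3940 W/m²

From S(1−α)/4 = σT⁴: S = 4σT⁴/(1−α).
The emitted flux is σT⁴ = 748.8 W/m².
So S = 4×748.8/(1−0.24) = 3941 W/m².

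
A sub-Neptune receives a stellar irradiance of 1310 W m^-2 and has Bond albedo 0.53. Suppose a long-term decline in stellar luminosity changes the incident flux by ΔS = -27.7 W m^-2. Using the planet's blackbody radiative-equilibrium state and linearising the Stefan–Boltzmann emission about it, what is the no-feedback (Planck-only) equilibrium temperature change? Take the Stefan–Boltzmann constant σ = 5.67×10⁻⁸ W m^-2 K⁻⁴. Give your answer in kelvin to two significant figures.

-1.2 K

The baseline emission temperature is T_e = 228.3 K.
ΔF = Δ[S(1−α)]/4 = (1−0.53)·-27.7/4 = -3.255 W m^-2.
Planck response: λ_P = 4σT_e³ = 4·5.67×10⁻⁸·(228.3)³ = 2.697 W m^-2/K.
So ΔT₀ = -3.255/2.697 = -1.21 K.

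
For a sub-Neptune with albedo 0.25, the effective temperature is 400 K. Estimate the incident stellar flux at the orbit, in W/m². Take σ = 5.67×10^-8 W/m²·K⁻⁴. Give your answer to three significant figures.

7740 W/m²

Invert the energy balance for S: S = 4σT⁴/(1−α).
The emitted flux is σT⁴ = 1452 W/m².
S = 4·1452/0.75 = 7741 W/m².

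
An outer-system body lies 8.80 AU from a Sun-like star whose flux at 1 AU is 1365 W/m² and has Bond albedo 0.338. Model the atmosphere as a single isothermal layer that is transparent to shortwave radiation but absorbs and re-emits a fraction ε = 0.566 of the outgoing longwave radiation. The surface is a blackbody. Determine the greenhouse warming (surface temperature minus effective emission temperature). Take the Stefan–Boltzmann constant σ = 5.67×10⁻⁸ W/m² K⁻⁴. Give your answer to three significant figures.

Flux at the orbit: S = 1365/(8.80)² = 17.63 W/m².
The planet radiates to space at T_e = [S(1−α)/(4σ)]^(1/4) = 84.69 K.
The surface balance (absorbed SW + ε·downward IR = σT_s⁴) with T_a⁴ = T_s⁴/2 reduces to T_s = T_e·[2/(2−ε)]^¼ = 92.04 K.
T_s − T_e = 92.04 − 84.69 = 7.345 K.

7.35 kelvin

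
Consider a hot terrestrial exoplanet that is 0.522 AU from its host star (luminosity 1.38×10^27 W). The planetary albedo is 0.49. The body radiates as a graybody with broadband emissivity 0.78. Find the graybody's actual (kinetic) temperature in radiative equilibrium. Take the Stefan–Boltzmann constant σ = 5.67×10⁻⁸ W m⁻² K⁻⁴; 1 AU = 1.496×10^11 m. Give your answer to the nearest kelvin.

477 kelvin

Orbital distance: d = 0.522 AU = 7.809×10^10 m.
S = L/(4πd²) = 18010 W m⁻².
Averaging over the sphere, the absorbed flux is S(1−α)/4 = 2296 W m⁻².
Radiative balance εσT⁴ = 2296 gives T = [2296/(0.78·σ)]^(1/4) = 477.3 K.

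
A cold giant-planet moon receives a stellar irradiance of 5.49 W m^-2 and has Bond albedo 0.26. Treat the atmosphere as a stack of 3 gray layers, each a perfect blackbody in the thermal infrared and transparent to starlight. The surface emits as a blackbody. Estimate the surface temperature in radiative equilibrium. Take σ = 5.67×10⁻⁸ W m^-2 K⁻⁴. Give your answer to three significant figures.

92.0 K

Top-of-atmosphere balance: σT_e⁴ = S(1−α)/4 = 1.016 W m^-2 → T_e = 65.06 K.
For an N-layer opaque stack, T_s⁴ = (N+1)T_e⁴, hence T_s = (4)^(1/4)×65.06 K = 92.00 K.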